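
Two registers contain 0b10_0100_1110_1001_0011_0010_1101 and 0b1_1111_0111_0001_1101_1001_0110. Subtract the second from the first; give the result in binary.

0b10101110111010110010111

Subtract column by column in base 2:
  1-0 → 1
  0-1 → 1 (borrow)
  1-1-1 → 1 (borrow)
  1-0-1 → 0
  0-1 → 1 (borrow)
  1-0-1 → 0
  0-0 → 0
  0-1 → 1 (borrow)
  1-1-1 → 1 (borrow)
  1-0-1 → 0
  0-1 → 1 (borrow)
  0-1-1 → 0 (borrow)
  1-1-1 → 1 (borrow)
  0-0-1 → 1 (borrow)
  0-0-1 → 1 (borrow)
  1-0-1 → 0
  0-1 → 1 (borrow)
  1-1-1 → 1 (borrow)
  1-1-1 → 1 (borrow)
  1-0-1 → 0
  0-1 → 1 (borrow)
  0-1-1 → 0 (borrow)
  1-1-1 → 1 (borrow)
  0-1-1 → 0 (borrow)
  0-1-1 → 0 (borrow)
  1-0-1 → 0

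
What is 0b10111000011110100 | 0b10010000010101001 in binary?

0b10111000011111101

OR bit by bit (1 where either bit is 1):
  10111000011110100
| 10010000010101001
= 10111000011111101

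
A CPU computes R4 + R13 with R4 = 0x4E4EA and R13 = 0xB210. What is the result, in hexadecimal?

Add column by column in base 16, right to left:
  A+0 = A
  E+1 = F
  4+2 = 6
  E+B = 9 carry 1
  4+0+1 = 5

0x596FA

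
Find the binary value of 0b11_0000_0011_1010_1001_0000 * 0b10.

Multiply each base-2 digit by 2, carrying:
  0×2 = 0 → write 0
  0×2 = 0 → write 0
  0×2 = 0 → write 0
  0×2 = 0 → write 0
  1×2 = 2 → write 0 carry 1
  0×2+1 = 1 → write 1
  0×2 = 0 → write 0
  1×2 = 2 → write 0 carry 1
  0×2+1 = 1 → write 1
  1×2 = 2 → write 0 carry 1
  0×2+1 = 1 → write 1
  1×2 = 2 → write 0 carry 1
  1×2+1 = 3 → write 1 carry 1
  1×2+1 = 3 → write 1 carry 1
  0×2+1 = 1 → write 1
  0×2 = 0 → write 0
  0×2 = 0 → write 0
  0×2 = 0 → write 0
  0×2 = 0 → write 0
  0×2 = 0 → write 0
  1×2 = 2 → write 0 carry 1
  1×2+1 = 3 → write 1 carry 1
  remaining carry: 1

0b11000000111010100100000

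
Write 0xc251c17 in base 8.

0o1411216027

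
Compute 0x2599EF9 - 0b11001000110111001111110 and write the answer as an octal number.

0o175230173

0x2599EF9 = 0o226317371 in octal.
0b11001000110111001111110 = 0o31067176 in octal.
Subtract column by column in base 8:
  1-6 → 3 (borrow)
  7-7-1 → 7 (borrow)
  3-1-1 → 1
  7-7 → 0
  1-6 → 3 (borrow)
  3-0-1 → 2
  6-1 → 5
  2-3 → 7 (borrow)
  2-0-1 → 1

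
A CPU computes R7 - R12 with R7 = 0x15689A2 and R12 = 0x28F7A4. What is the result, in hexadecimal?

Subtract column by column in base 16:
  2-4 → E (borrow)
  A-A-1 → F (borrow)
  9-7-1 → 1
  8-F → 9 (borrow)
  6-8-1 → D (borrow)
  5-2-1 → 2
  1-0 → 1

0x12D91FE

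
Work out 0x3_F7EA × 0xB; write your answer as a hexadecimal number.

Multiply each base-16 digit by 11, carrying:
  A×11 = 110 → write E carry 6
  E×11+6 = 160 → write 0 carry 10
  7×11+10 = 87 → write 7 carry 5
  F×11+5 = 170 → write A carry 10
  3×11+10 = 43 → write B carry 2
  remaining carry: 2

0x2BA70E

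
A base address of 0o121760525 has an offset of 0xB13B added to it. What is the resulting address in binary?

0o121760525 = 0b1010001111110000101010101 in binary.
0xB13B = 0b1011000100111011 in binary.
Add column by column in base 2, right to left:
  1+1 = 0 carry 1
  0+1+1 = 0 carry 1
  1+0+1 = 0 carry 1
  0+1+1 = 0 carry 1
  1+1+1 = 1 carry 1
  0+1+1 = 0 carry 1
  1+0+1 = 0 carry 1
  0+0+1 = 1
  1+1 = 0 carry 1
  0+0+1 = 1
  0+0 = 0
  0+0 = 0
  0+1 = 1
  1+1 = 0 carry 1
  1+0+1 = 0 carry 1
  1+1+1 = 1 carry 1
  1+0+1 = 0 carry 1
  1+0+1 = 0 carry 1
  1+0+1 = 0 carry 1
  0+0+1 = 1
  0+0 = 0
  0+0 = 0
  1+0 = 1
  0+0 = 0
  1+0 = 1

0b1010010001001001010010000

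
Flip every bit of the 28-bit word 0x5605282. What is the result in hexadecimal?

0xA9FAD7D

Each hex digit d becomes F−d:
  5→A, 6→9, 0→F, 5→A, 2→D, 8→7, 2→D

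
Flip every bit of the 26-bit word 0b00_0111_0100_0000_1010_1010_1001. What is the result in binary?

0b11100010111111010101010110

Invert each bit: 00011101000000101010101001 → 11100010111111010101010110.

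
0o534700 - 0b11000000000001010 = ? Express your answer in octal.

0b11000000000001010 = 0o300012 in octal.
Subtract column by column in base 8:
  0-2 → 6 (borrow)
  0-1-1 → 6 (borrow)
  7-0-1 → 6
  4-0 → 4
  3-0 → 3
  5-3 → 2

0o234666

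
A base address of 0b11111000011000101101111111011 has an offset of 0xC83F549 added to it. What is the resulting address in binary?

0b101011100100000101000101000100

0xC83F549 = 0b1100100000111111010101001001 in binary.
Add column by column in base 2, right to left:
  1+1 = 0 carry 1
  1+0+1 = 0 carry 1
  0+0+1 = 1
  1+1 = 0 carry 1
  1+0+1 = 0 carry 1
  1+0+1 = 0 carry 1
  1+1+1 = 1 carry 1
  1+0+1 = 0 carry 1
  1+1+1 = 1 carry 1
  1+0+1 = 0 carry 1
  0+1+1 = 0 carry 1
  1+0+1 = 0 carry 1
  1+1+1 = 1 carry 1
  0+1+1 = 0 carry 1
  1+1+1 = 1 carry 1
  0+1+1 = 0 carry 1
  0+1+1 = 0 carry 1
  0+1+1 = 0 carry 1
  1+0+1 = 0 carry 1
  1+0+1 = 0 carry 1
  0+0+1 = 1
  0+0 = 0
  0+0 = 0
  0+1 = 1
  1+0 = 1
  1+0 = 1
  1+1 = 0 carry 1
  1+1+1 = 1 carry 1
  1+0+1 = 0 carry 1
  final carry 1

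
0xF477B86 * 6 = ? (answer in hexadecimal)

Multiply each base-16 digit by 6, carrying:
  6×6 = 36 → write 4 carry 2
  8×6+2 = 50 → write 2 carry 3
  B×6+3 = 69 → write 5 carry 4
  7×6+4 = 46 → write E carry 2
  7×6+2 = 44 → write C carry 2
  4×6+2 = 26 → write A carry 1
  F×6+1 = 91 → write B carry 5
  remaining carry: 5

0x5BACE524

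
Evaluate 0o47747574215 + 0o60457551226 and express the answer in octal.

0o130427345443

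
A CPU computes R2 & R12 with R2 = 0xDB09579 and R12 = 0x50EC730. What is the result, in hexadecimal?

AND each hex digit independently (no carries):
  D&5=5, B&0=0, 0&E=0, 9&C=8, 5&7=5, 7&3=3, 9&0=0

0x5008530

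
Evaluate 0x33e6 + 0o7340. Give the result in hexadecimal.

0o7340 = 0xee0 in hexadecimal.
Add column by column in base 16, right to left:
  6+0 = 6
  e+e = c carry 1
  3+e+1 = 2 carry 1
  3+0+1 = 4

0x42c6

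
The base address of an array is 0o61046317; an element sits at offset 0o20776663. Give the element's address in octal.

Add column by column in base 8, right to left:
  7+3 = 2 carry 1
  1+6+1 = 0 carry 1
  3+6+1 = 2 carry 1
  6+6+1 = 5 carry 1
  4+7+1 = 4 carry 1
  0+7+1 = 0 carry 1
  1+0+1 = 2
  6+2 = 0 carry 1
  final carry 1

0o102045202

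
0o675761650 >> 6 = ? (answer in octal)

Shifting right by 6 bits = 2 oct digits: drop the last 2.

0o6757616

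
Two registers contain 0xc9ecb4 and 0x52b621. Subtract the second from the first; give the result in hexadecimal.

0x773693

Subtract column by column in base 16:
  4-1 → 3
  b-2 → 9
  c-6 → 6
  e-b → 3
  9-2 → 7
  c-5 → 7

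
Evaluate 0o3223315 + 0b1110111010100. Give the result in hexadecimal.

0xd44a1

0o3223315 = 0xd26cd in hexadecimal.
0b1110111010100 = 0x1dd4 in hexadecimal.
Add column by column in base 16, right to left:
  d+4 = 1 carry 1
  c+d+1 = a carry 1
  6+d+1 = 4 carry 1
  2+1+1 = 4
  d+0 = d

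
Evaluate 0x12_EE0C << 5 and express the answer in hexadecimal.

5 bits is not a whole number of base-16 digits; in binary: 100101110111000001100 << 5 = 10010111011100000110000000.

0x25DC180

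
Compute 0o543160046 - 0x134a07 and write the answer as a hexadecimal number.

0o543160046 = 0x58ce026 in hexadecimal.
Subtract column by column in base 16:
  6-7 → f (borrow)
  2-0-1 → 1
  0-a → 6 (borrow)
  e-4-1 → 9
  c-3 → 9
  8-1 → 7
  5-0 → 5

0x579961f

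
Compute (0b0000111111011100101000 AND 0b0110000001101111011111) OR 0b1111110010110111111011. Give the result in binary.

0b0000111111011100101000 AND 0b0110000001101111011111 = 0b0000000001001100001000.
Then OR with 0b1111110010110111111011.

0b1111110011111111111011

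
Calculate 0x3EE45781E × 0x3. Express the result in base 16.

Multiply each base-16 digit by 3, carrying:
  E×3 = 42 → write A carry 2
  1×3+2 = 5 → write 5
  8×3 = 24 → write 8 carry 1
  7×3+1 = 22 → write 6 carry 1
  5×3+1 = 16 → write 0 carry 1
  4×3+1 = 13 → write D
  E×3 = 42 → write A carry 2
  E×3+2 = 44 → write C carry 2
  3×3+2 = 11 → write B

0xBCAD0685A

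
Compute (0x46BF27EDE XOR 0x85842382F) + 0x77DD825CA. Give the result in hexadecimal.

First 0x46BF27EDE XOR 0x85842382F = 0xC33B046F1.
Add column by column in base 16, right to left:
  1+A = B
  F+C = B carry 1
  6+5+1 = C
  4+2 = 6
  0+8 = 8
  B+D = 8 carry 1
  3+D+1 = 1 carry 1
  3+7+1 = B
  C+7 = 3 carry 1
  final carry 1

0x13B1886CBB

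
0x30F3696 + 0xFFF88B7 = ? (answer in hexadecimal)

Add column by column in base 16, right to left:
  6+7 = D
  9+B = 4 carry 1
  6+8+1 = F
  3+8 = B
  F+F = E carry 1
  0+F+1 = 0 carry 1
  3+F+1 = 3 carry 1
  final carry 1

0x130EBF4D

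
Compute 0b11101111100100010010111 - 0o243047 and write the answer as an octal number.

0o35501160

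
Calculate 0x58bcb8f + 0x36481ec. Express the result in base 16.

Add column by column in base 16, right to left:
  f+c = b carry 1
  8+e+1 = 7 carry 1
  b+1+1 = d
  c+8 = 4 carry 1
  b+4+1 = 0 carry 1
  8+6+1 = f
  5+3 = 8

0x8f04d7b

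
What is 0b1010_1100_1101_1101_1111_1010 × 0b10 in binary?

Multiply each base-2 digit by 2, carrying:
  0×2 = 0 → write 0
  1×2 = 2 → write 0 carry 1
  0×2+1 = 1 → write 1
  1×2 = 2 → write 0 carry 1
  1×2+1 = 3 → write 1 carry 1
  1×2+1 = 3 → write 1 carry 1
  1×2+1 = 3 → write 1 carry 1
  1×2+1 = 3 → write 1 carry 1
  1×2+1 = 3 → write 1 carry 1
  0×2+1 = 1 → write 1
  1×2 = 2 → write 0 carry 1
  1×2+1 = 3 → write 1 carry 1
  1×2+1 = 3 → write 1 carry 1
  0×2+1 = 1 → write 1
  1×2 = 2 → write 0 carry 1
  1×2+1 = 3 → write 1 carry 1
  0×2+1 = 1 → write 1
  0×2 = 0 → write 0
  1×2 = 2 → write 0 carry 1
  1×2+1 = 3 → write 1 carry 1
  0×2+1 = 1 → write 1
  1×2 = 2 → write 0 carry 1
  0×2+1 = 1 → write 1
  1×2 = 2 → write 0 carry 1
  remaining carry: 1

0b1010110011011101111110100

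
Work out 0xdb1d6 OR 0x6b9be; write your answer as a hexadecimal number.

OR each hex digit independently (no carries):
  d|6=f, b|b=b, 1|9=9, d|b=f, 6|e=e

0xfb9fe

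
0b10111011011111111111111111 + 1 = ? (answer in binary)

0b10111011100000000000000000

The trailing 17 digits are 1 (max in base 2), so adding 1 cascades: they roll to 0 and the next digit up increments.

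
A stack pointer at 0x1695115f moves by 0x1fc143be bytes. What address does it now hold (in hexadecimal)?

0x3656551d

Add column by column in base 16, right to left:
  f+e = d carry 1
  5+b+1 = 1 carry 1
  1+3+1 = 5
  1+4 = 5
  5+1 = 6
  9+c = 5 carry 1
  6+f+1 = 6 carry 1
  1+1+1 = 3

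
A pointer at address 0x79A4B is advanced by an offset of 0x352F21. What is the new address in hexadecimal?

Add column by column in base 16, right to left:
  B+1 = C
  4+2 = 6
  A+F = 9 carry 1
  9+2+1 = C
  7+5 = C
  0+3 = 3

0x3CC96C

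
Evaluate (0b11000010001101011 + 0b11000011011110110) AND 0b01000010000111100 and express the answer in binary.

Add column by column in base 2, right to left:
  1+0 = 1
  1+1 = 0 carry 1
  0+1+1 = 0 carry 1
  1+0+1 = 0 carry 1
  0+1+1 = 0 carry 1
  1+1+1 = 1 carry 1
  1+1+1 = 1 carry 1
  0+1+1 = 0 carry 1
  0+0+1 = 1
  0+1 = 1
  1+1 = 0 carry 1
  0+0+1 = 1
  0+0 = 0
  0+0 = 0
  0+0 = 0
  1+1 = 0 carry 1
  1+1+1 = 1 carry 1
  final carry 1
Sum = 0b110000101101100001; now AND with 0b01000010000111100:
  110000101101100001
& 001000010000111100
= 000000000000100000

0b100000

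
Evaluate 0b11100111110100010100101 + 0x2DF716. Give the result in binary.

0b101000011101111110111011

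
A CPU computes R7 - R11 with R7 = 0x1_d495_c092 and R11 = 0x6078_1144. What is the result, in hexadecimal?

0x1741daf4e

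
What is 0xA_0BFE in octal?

Expand each hex digit to 4 bits: A=1010 0=0000 B=1011 F=1111 E=1110.
Group the bits in threes: 010 100 000 101 111 111 110 → 2405776.

0o2405776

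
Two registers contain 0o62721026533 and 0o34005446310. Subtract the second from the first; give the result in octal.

0o26713360223

Subtract column by column in base 8:
  3-0 → 3
  3-1 → 2
  5-3 → 2
  6-6 → 0
  2-4 → 6 (borrow)
  0-4-1 → 3 (borrow)
  1-5-1 → 3 (borrow)
  2-0-1 → 1
  7-0 → 7
  2-4 → 6 (borrow)
  6-3-1 → 2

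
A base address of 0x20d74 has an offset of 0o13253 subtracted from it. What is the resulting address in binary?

0b11111011011001001

0x20d74 = 0b100000110101110100 in binary.
0o13253 = 0b1011010101011 in binary.
Subtract column by column in base 2:
  0-1 → 1 (borrow)
  0-1-1 → 0 (borrow)
  1-0-1 → 0
  0-1 → 1 (borrow)
  1-0-1 → 0
  1-1 → 0
  1-0 → 1
  0-1 → 1 (borrow)
  1-0-1 → 0
  0-1 → 1 (borrow)
  1-1-1 → 1 (borrow)
  1-0-1 → 0
  0-1 → 1 (borrow)
  0-0-1 → 1 (borrow)
  0-0-1 → 1 (borrow)
  0-0-1 → 1 (borrow)
  0-0-1 → 1 (borrow)
  1-0-1 → 0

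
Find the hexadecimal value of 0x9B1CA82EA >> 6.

6 bits is not a whole number of base-16 digits; in binary: 100110110001110010101000001011101010 >> 6 = 100110110001110010101000001011.

0x26C72A0B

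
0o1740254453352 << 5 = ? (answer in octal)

5 bits is not a whole number of base-8 digits; in binary: 1111100000010101100100101011011101010 << 5 = 111110000001010110010010101101110101000000.

0o76012622556500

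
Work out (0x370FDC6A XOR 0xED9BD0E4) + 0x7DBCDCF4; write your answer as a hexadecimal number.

First 0x370FDC6A XOR 0xED9BD0E4 = 0xDA940C8E.
Add column by column in base 16, right to left:
  E+4 = 2 carry 1
  8+F+1 = 8 carry 1
  C+C+1 = 9 carry 1
  0+D+1 = E
  4+C = 0 carry 1
  9+B+1 = 5 carry 1
  A+D+1 = 8 carry 1
  D+7+1 = 5 carry 1
  final carry 1

0x15850E982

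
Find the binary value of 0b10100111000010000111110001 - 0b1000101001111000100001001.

Subtract column by column in base 2:
  1-1 → 0
  0-0 → 0
  0-0 → 0
  0-1 → 1 (borrow)
  1-0-1 → 0
  1-0 → 1
  1-0 → 1
  1-0 → 1
  1-1 → 0
  0-0 → 0
  0-0 → 0
  0-0 → 0
  0-1 → 1 (borrow)
  1-1-1 → 1 (borrow)
  0-1-1 → 0 (borrow)
  0-1-1 → 0 (borrow)
  0-0-1 → 1 (borrow)
  0-0-1 → 1 (borrow)
  1-1-1 → 1 (borrow)
  1-0-1 → 0
  1-1 → 0
  0-0 → 0
  0-0 → 0
  1-0 → 1
  0-1 → 1 (borrow)
  1-0-1 → 0

0b1100001110011000011101000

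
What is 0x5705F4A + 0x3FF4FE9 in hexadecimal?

0x96FAF33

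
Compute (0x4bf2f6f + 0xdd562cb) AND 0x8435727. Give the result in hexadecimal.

0x1222

Add column by column in base 16, right to left:
  f+b = a carry 1
  6+c+1 = 3 carry 1
  f+2+1 = 2 carry 1
  2+6+1 = 9
  f+5 = 4 carry 1
  b+d+1 = 9 carry 1
  4+d+1 = 2 carry 1
  final carry 1
Sum = 0x1294923a; now AND with 0x8435727:
  1&0=0, 2&8=0, 9&4=0, 4&3=0, 9&5=1, 2&7=2, 3&2=2, a&7=2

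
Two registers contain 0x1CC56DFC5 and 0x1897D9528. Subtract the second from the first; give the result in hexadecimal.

0x42D94A9D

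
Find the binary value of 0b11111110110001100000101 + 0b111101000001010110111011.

Add column by column in base 2, right to left:
  1+1 = 0 carry 1
  0+1+1 = 0 carry 1
  1+0+1 = 0 carry 1
  0+1+1 = 0 carry 1
  0+1+1 = 0 carry 1
  0+1+1 = 0 carry 1
  0+0+1 = 1
  0+1 = 1
  1+1 = 0 carry 1
  1+0+1 = 0 carry 1
  0+1+1 = 0 carry 1
  0+0+1 = 1
  0+1 = 1
  1+0 = 1
  1+0 = 1
  0+0 = 0
  1+0 = 1
  1+0 = 1
  1+1 = 0 carry 1
  1+0+1 = 0 carry 1
  1+1+1 = 1 carry 1
  1+1+1 = 1 carry 1
  1+1+1 = 1 carry 1
  0+1+1 = 0 carry 1
  final carry 1

0b1011100110111100011000000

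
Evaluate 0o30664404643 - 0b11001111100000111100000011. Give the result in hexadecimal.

0o30664404643 = 0xC6D209A3 in hexadecimal.
0b11001111100000111100000011 = 0x33E0F03 in hexadecimal.
Subtract column by column in base 16:
  3-3 → 0
  A-0 → A
  9-F → A (borrow)
  0-0-1 → F (borrow)
  2-E-1 → 3 (borrow)
  D-3-1 → 9
  6-3 → 3
  C-0 → C

0xC393FAA0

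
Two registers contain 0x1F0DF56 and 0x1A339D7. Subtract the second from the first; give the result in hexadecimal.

Subtract column by column in base 16:
  6-7 → F (borrow)
  5-D-1 → 7 (borrow)
  F-9-1 → 5
  D-3 → A
  0-3 → D (borrow)
  F-A-1 → 4
  1-1 → 0

0x4DA57F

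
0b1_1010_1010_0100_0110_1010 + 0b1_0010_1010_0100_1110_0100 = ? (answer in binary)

0b1011010100100101001110

Add column by column in base 2, right to left:
  0+0 = 0
  1+0 = 1
  0+1 = 1
  1+0 = 1
  0+0 = 0
  1+1 = 0 carry 1
  1+1+1 = 1 carry 1
  0+1+1 = 0 carry 1
  0+0+1 = 1
  0+0 = 0
  1+1 = 0 carry 1
  0+0+1 = 1
  0+0 = 0
  1+1 = 0 carry 1
  0+0+1 = 1
  1+1 = 0 carry 1
  0+0+1 = 1
  1+1 = 0 carry 1
  0+0+1 = 1
  1+0 = 1
  1+1 = 0 carry 1
  final carry 1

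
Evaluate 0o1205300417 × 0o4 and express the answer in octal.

0o5025402074

Multiply each base-8 digit by 4, carrying:
  7×4 = 28 → write 4 carry 3
  1×4+3 = 7 → write 7
  4×4 = 16 → write 0 carry 2
  0×4+2 = 2 → write 2
  0×4 = 0 → write 0
  3×4 = 12 → write 4 carry 1
  5×4+1 = 21 → write 5 carry 2
  0×4+2 = 2 → write 2
  2×4 = 8 → write 0 carry 1
  1×4+1 = 5 → write 5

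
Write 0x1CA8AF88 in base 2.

Expand each hex digit to 4 bits: 1=0001 C=1100 A=1010 8=1000 A=1010 F=1111 8=1000 8=1000.

0b11100101010001010111110001000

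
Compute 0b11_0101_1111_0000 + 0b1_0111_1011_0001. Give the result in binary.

0b100110110100001

Add column by column in base 2, right to left:
  0+1 = 1
  0+0 = 0
  0+0 = 0
  0+0 = 0
  1+1 = 0 carry 1
  1+1+1 = 1 carry 1
  1+0+1 = 0 carry 1
  1+1+1 = 1 carry 1
  1+1+1 = 1 carry 1
  0+1+1 = 0 carry 1
  1+1+1 = 1 carry 1
  0+0+1 = 1
  1+1 = 0 carry 1
  1+0+1 = 0 carry 1
  final carry 1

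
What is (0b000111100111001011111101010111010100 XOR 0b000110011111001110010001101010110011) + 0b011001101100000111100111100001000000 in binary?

0b11011100100001101010100011110100111

First 0b000111100111001011111101010111010100 XOR 0b000110011111001110010001101010110011 = 0b000001111000000101101100111101100111.
Add column by column in base 2, right to left:
  1+0 = 1
  1+0 = 1
  1+0 = 1
  0+0 = 0
  0+0 = 0
  1+0 = 1
  1+1 = 0 carry 1
  0+0+1 = 1
  1+0 = 1
  1+0 = 1
  1+0 = 1
  1+1 = 0 carry 1
  0+1+1 = 0 carry 1
  0+1+1 = 0 carry 1
  1+1+1 = 1 carry 1
  1+0+1 = 0 carry 1
  0+0+1 = 1
  1+1 = 0 carry 1
  1+1+1 = 1 carry 1
  0+1+1 = 0 carry 1
  1+1+1 = 1 carry 1
  0+0+1 = 1
  0+0 = 0
  0+0 = 0
  0+0 = 0
  0+0 = 0
  0+1 = 1
  1+1 = 0 carry 1
  1+0+1 = 0 carry 1
  1+1+1 = 1 carry 1
  1+1+1 = 1 carry 1
  0+0+1 = 1
  0+0 = 0
  0+1 = 1
  0+1 = 1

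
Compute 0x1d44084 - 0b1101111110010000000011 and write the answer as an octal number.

0o147056201

0x1d44084 = 0o165040204 in octal.
0b1101111110010000000011 = 0o15762003 in octal.
Subtract column by column in base 8:
  4-3 → 1
  0-0 → 0
  2-0 → 2
  0-2 → 6 (borrow)
  4-6-1 → 5 (borrow)
  0-7-1 → 0 (borrow)
  5-5-1 → 7 (borrow)
  6-1-1 → 4
  1-0 → 1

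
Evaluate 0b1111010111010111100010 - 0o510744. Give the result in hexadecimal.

0x3AE3FE

0b1111010111010111100010 = 0x3D75E2 in hexadecimal.
0o510744 = 0x291E4 in hexadecimal.
Subtract column by column in base 16:
  2-4 → E (borrow)
  E-E-1 → F (borrow)
  5-1-1 → 3
  7-9 → E (borrow)
  D-2-1 → A
  3-0 → 3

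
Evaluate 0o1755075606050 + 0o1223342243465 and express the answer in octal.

0o3200440051535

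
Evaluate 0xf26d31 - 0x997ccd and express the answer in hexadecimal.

0x58f064

Subtract column by column in base 16:
  1-d → 4 (borrow)
  3-c-1 → 6 (borrow)
  d-c-1 → 0
  6-7 → f (borrow)
  2-9-1 → 8 (borrow)
  f-9-1 → 5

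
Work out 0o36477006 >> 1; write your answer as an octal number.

1 bits is not a whole number of base-8 digits; in binary: 11110100111111000000110 >> 1 = 1111010011111100000011.

0o17237403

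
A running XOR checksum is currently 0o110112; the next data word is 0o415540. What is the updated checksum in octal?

XOR each oct digit independently (no carries):
  1^4=5, 1^1=0, 0^5=5, 1^5=4, 1^4=5, 2^0=2

0o505452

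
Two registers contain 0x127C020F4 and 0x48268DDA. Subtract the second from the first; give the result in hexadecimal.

0xDF99931A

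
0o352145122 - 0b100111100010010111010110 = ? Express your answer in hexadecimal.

0x30AA47C

0o352145122 = 0x3A8CA52 in hexadecimal.
0b100111100010010111010110 = 0x9E25D6 in hexadecimal.
Subtract column by column in base 16:
  2-6 → C (borrow)
  5-D-1 → 7 (borrow)
  A-5-1 → 4
  C-2 → A
  8-E → A (borrow)
  A-9-1 → 0
  3-0 → 3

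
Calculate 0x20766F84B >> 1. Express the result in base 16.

0x103B37C25

1 bits is not a whole number of base-16 digits; in binary: 1000000111011001101111100001001011 >> 1 = 100000011101100110111110000100101.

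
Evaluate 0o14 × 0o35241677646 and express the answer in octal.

Multiply each base-8 digit by 12, carrying:
  6×12 = 72 → write 0 carry 9
  4×12+9 = 57 → write 1 carry 7
  6×12+7 = 79 → write 7 carry 9
  7×12+9 = 93 → write 5 carry 11
  7×12+11 = 95 → write 7 carry 11
  6×12+11 = 83 → write 3 carry 10
  1×12+10 = 22 → write 6 carry 2
  4×12+2 = 50 → write 2 carry 6
  2×12+6 = 30 → write 6 carry 3
  5×12+3 = 63 → write 7 carry 7
  3×12+7 = 43 → write 3 carry 5
  remaining carry: 5

0o537626375710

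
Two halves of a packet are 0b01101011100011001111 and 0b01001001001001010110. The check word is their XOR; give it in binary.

0b00100010101010011001

XOR bit by bit (1 where the bits differ):
  01101011100011001111
^ 01001001001001010110
= 00100010101010011001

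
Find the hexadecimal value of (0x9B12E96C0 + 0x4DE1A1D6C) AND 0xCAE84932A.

0xC8E009028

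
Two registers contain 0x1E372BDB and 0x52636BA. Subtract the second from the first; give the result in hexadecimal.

Subtract column by column in base 16:
  B-A → 1
  D-B → 2
  B-6 → 5
  2-3 → F (borrow)
  7-6-1 → 0
  3-2 → 1
  E-5 → 9
  1-0 → 1

0x1910F521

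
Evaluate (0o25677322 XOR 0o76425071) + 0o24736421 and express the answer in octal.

0o100210774

First 0o25677322 XOR 0o76425071 = 0o53252353.
Add column by column in base 8, right to left:
  3+1 = 4
  5+2 = 7
  3+4 = 7
  2+6 = 0 carry 1
  5+3+1 = 1 carry 1
  2+7+1 = 2 carry 1
  3+4+1 = 0 carry 1
  5+2+1 = 0 carry 1
  final carry 1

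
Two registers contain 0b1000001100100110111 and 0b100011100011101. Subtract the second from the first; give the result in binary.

0b111101001000011010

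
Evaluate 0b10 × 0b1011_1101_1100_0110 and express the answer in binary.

0b10111101110001100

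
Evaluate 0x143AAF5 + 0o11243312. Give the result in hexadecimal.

0x168F1BF

0o11243312 = 0x2546CA in hexadecimal.
Add column by column in base 16, right to left:
  5+A = F
  F+C = B carry 1
  A+6+1 = 1 carry 1
  A+4+1 = F
  3+5 = 8
  4+2 = 6
  1+0 = 1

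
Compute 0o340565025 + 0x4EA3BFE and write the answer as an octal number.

0o1033223023

0x4EA3BFE = 0o472435776 in octal.
Add column by column in base 8, right to left:
  5+6 = 3 carry 1
  2+7+1 = 2 carry 1
  0+7+1 = 0 carry 1
  5+5+1 = 3 carry 1
  6+3+1 = 2 carry 1
  5+4+1 = 2 carry 1
  0+2+1 = 3
  4+7 = 3 carry 1
  3+4+1 = 0 carry 1
  final carry 1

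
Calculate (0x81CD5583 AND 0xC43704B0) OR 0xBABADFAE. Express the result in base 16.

0xBABFDFAE

0x81CD5583 AND 0xC43704B0 = 0x80050480.
Then OR with 0xBABADFAE.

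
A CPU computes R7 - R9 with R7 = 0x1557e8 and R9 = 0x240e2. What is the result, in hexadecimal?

Subtract column by column in base 16:
  8-2 → 6
  e-e → 0
  7-0 → 7
  5-4 → 1
  5-2 → 3
  1-0 → 1

0x131706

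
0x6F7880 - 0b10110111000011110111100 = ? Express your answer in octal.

0o4770304

0x6F7880 = 0o33674200 in octal.
0b10110111000011110111100 = 0o26703674 in octal.
Subtract column by column in base 8:
  0-4 → 4 (borrow)
  0-7-1 → 0 (borrow)
  2-6-1 → 3 (borrow)
  4-3-1 → 0
  7-0 → 7
  6-7 → 7 (borrow)
  3-6-1 → 4 (borrow)
  3-2-1 → 0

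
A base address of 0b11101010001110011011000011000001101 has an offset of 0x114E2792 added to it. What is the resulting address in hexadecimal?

0x7631BAD9F

0b11101010001110011011000011000001101 = 0x751CD860D in hexadecimal.
Add column by column in base 16, right to left:
  D+2 = F
  0+9 = 9
  6+7 = D
  8+2 = A
  D+E = B carry 1
  C+4+1 = 1 carry 1
  1+1+1 = 3
  5+1 = 6
  7+0 = 7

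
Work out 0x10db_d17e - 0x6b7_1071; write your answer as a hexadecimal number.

0xa24c10d

Subtract column by column in base 16:
  e-1 → d
  7-7 → 0
  1-0 → 1
  d-1 → c
  b-7 → 4
  d-b → 2
  0-6 → a (borrow)
  1-0-1 → 0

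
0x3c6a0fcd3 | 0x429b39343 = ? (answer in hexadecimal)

OR each hex digit independently (no carries):
  3|4=7, c|2=e, 6|9=f, a|b=b, 0|3=3, f|9=f, c|3=f, d|4=d, 3|3=3

0x7efb3ffd3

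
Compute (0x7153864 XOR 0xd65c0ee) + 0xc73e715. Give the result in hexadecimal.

First 0x7153864 XOR 0xd65c0ee = 0xa70f88a.
Add column by column in base 16, right to left:
  a+5 = f
  8+1 = 9
  8+7 = f
  f+e = d carry 1
  0+3+1 = 4
  7+7 = e
  a+c = 6 carry 1
  final carry 1

0x16e4df9f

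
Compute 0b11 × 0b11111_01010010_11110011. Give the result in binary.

Multiply each base-2 digit by 3, carrying:
  1×3 = 3 → write 1 carry 1
  1×3+1 = 4 → write 0 carry 2
  0×3+2 = 2 → write 0 carry 1
  0×3+1 = 1 → write 1
  1×3 = 3 → write 1 carry 1
  1×3+1 = 4 → write 0 carry 2
  1×3+2 = 5 → write 1 carry 2
  1×3+2 = 5 → write 1 carry 2
  0×3+2 = 2 → write 0 carry 1
  1×3+1 = 4 → write 0 carry 2
  0×3+2 = 2 → write 0 carry 1
  0×3+1 = 1 → write 1
  1×3 = 3 → write 1 carry 1
  0×3+1 = 1 → write 1
  1×3 = 3 → write 1 carry 1
  0×3+1 = 1 → write 1
  1×3 = 3 → write 1 carry 1
  1×3+1 = 4 → write 0 carry 2
  1×3+2 = 5 → write 1 carry 2
  1×3+2 = 5 → write 1 carry 2
  1×3+2 = 5 → write 1 carry 2
  remaining carry: 10

0b10111011111100011011001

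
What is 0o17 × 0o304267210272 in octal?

0o5601274775346

Multiply each base-8 digit by 15, carrying:
  2×15 = 30 → write 6 carry 3
  7×15+3 = 108 → write 4 carry 13
  2×15+13 = 43 → write 3 carry 5
  0×15+5 = 5 → write 5
  1×15 = 15 → write 7 carry 1
  2×15+1 = 31 → write 7 carry 3
  7×15+3 = 108 → write 4 carry 13
  6×15+13 = 103 → write 7 carry 12
  2×15+12 = 42 → write 2 carry 5
  4×15+5 = 65 → write 1 carry 8
  0×15+8 = 8 → write 0 carry 1
  3×15+1 = 46 → write 6 carry 5
  remaining carry: 5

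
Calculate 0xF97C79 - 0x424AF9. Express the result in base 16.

Subtract column by column in base 16:
  9-9 → 0
  7-F → 8 (borrow)
  C-A-1 → 1
  7-4 → 3
  9-2 → 7
  F-4 → B

0xB73180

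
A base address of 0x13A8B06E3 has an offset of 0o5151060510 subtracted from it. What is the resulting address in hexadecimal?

0x110E6A59B

0o5151060510 = 0x29A46148 in hexadecimal.
Subtract column by column in base 16:
  3-8 → B (borrow)
  E-4-1 → 9
  6-1 → 5
  0-6 → A (borrow)
  B-4-1 → 6
  8-A → E (borrow)
  A-9-1 → 0
  3-2 → 1
  1-0 → 1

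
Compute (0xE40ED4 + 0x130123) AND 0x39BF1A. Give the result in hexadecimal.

Add column by column in base 16, right to left:
  4+3 = 7
  D+2 = F
  E+1 = F
  0+0 = 0
  4+3 = 7
  E+1 = F
Sum = 0xF70FF7; now AND with 0x39BF1A:
  F&3=3, 7&9=1, 0&B=0, F&F=F, F&1=1, 7&A=2

0x310F12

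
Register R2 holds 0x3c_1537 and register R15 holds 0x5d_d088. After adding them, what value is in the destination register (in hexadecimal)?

0x99e5bf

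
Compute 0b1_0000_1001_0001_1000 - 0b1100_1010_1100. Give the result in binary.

0b1111110001101100

Subtract column by column in base 2:
  0-0 → 0
  0-0 → 0
  0-1 → 1 (borrow)
  1-1-1 → 1 (borrow)
  1-0-1 → 0
  0-1 → 1 (borrow)
  0-0-1 → 1 (borrow)
  0-1-1 → 0 (borrow)
  1-0-1 → 0
  0-0 → 0
  0-1 → 1 (borrow)
  1-1-1 → 1 (borrow)
  0-0-1 → 1 (borrow)
  0-0-1 → 1 (borrow)
  0-0-1 → 1 (borrow)
  0-0-1 → 1 (borrow)
  1-0-1 → 0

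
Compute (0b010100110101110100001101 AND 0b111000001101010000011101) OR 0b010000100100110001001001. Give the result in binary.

0b10000100101110001001101

0b010100110101110100001101 AND 0b111000001101010000011101 = 0b010000000101010000001101.
Then OR with 0b010000100100110001001001.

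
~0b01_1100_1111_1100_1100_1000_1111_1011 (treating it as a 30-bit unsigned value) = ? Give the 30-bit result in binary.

0b100011000000110011011100000100

Invert each bit: 011100111111001100100011111011 → 100011000000110011011100000100.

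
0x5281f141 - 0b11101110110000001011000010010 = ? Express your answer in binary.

0b110100101010011101101100101111

0x5281f141 = 0b1010010100000011111000101000001 in binary.
Subtract column by column in base 2:
  1-0 → 1
  0-1 → 1 (borrow)
  0-0-1 → 1 (borrow)
  0-0-1 → 1 (borrow)
  0-1-1 → 0 (borrow)
  0-0-1 → 1 (borrow)
  1-0-1 → 0
  0-0 → 0
  1-0 → 1
  0-1 → 1 (borrow)
  0-1-1 → 0 (borrow)
  0-0-1 → 1 (borrow)
  1-1-1 → 1 (borrow)
  1-0-1 → 0
  1-0 → 1
  1-0 → 1
  1-0 → 1
  0-0 → 0
  0-0 → 0
  0-1 → 1 (borrow)
  0-1-1 → 0 (borrow)
  0-0-1 → 1 (borrow)
  0-1-1 → 0 (borrow)
  1-1-1 → 1 (borrow)
  0-1-1 → 0 (borrow)
  1-0-1 → 0
  0-1 → 1 (borrow)
  0-1-1 → 0 (borrow)
  1-1-1 → 1 (borrow)
  0-0-1 → 1 (borrow)
  1-0-1 → 0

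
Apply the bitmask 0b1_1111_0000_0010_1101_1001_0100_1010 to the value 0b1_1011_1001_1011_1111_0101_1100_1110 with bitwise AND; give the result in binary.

AND bit by bit (1 only where both bits are 1):
  11011100110111111010111001110
& 11111000000101101100101001010
= 11011000000101101000101001010

0b11011000000101101000101001010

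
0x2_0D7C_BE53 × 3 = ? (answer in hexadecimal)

Multiply each base-16 digit by 3, carrying:
  3×3 = 9 → write 9
  5×3 = 15 → write F
  E×3 = 42 → write A carry 2
  B×3+2 = 35 → write 3 carry 2
  C×3+2 = 38 → write 6 carry 2
  7×3+2 = 23 → write 7 carry 1
  D×3+1 = 40 → write 8 carry 2
  0×3+2 = 2 → write 2
  2×3 = 6 → write 6

0x628763AF9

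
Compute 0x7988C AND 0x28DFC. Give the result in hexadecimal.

AND each hex digit independently (no carries):
  7&2=2, 9&8=8, 8&D=8, 8&F=8, C&C=C

0x2888C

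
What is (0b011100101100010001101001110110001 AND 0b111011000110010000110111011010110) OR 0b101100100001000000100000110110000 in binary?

0b111100100101010000100001110110000

0b011100101100010001101001110110001 AND 0b111011000110010000110111011010110 = 0b011000000100010000100001010010000.
Then OR with 0b101100100001000000100000110110000.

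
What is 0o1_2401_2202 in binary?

Each octal digit is 3 bits: 1=001 2=010 4=100 0=000 1=001 2=010 2=010 0=000 2=010.

0b1010100000001010010000010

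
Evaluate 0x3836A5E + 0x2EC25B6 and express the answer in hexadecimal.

0x66F9014

Add column by column in base 16, right to left:
  E+6 = 4 carry 1
  5+B+1 = 1 carry 1
  A+5+1 = 0 carry 1
  6+2+1 = 9
  3+C = F
  8+E = 6 carry 1
  3+2+1 = 6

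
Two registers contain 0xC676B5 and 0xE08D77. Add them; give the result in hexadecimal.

0x1A7042C

Add column by column in base 16, right to left:
  5+7 = C
  B+7 = 2 carry 1
  6+D+1 = 4 carry 1
  7+8+1 = 0 carry 1
  6+0+1 = 7
  C+E = A carry 1
  final carry 1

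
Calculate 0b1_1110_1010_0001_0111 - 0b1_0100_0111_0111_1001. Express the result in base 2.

Subtract column by column in base 2:
  1-1 → 0
  1-0 → 1
  1-0 → 1
  0-1 → 1 (borrow)
  1-1-1 → 1 (borrow)
  0-1-1 → 0 (borrow)
  0-1-1 → 0 (borrow)
  0-0-1 → 1 (borrow)
  0-1-1 → 0 (borrow)
  1-1-1 → 1 (borrow)
  0-1-1 → 0 (borrow)
  1-0-1 → 0
  0-0 → 0
  1-0 → 1
  1-1 → 0
  1-0 → 1
  1-1 → 0

0b1010001010011110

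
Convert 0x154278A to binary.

Expand each hex digit to 4 bits: 1=0001 5=0101 4=0100 2=0010 7=0111 8=1000 A=1010.

0b1010101000010011110001010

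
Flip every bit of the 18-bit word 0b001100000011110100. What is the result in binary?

Invert each bit: 001100000011110100 → 110011111100001011.

0b110011111100001011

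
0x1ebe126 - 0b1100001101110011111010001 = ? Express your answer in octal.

0x1ebe126 = 0o172760446 in octal.
0b1100001101110011111010001 = 0o141563721 in octal.
Subtract column by column in base 8:
  6-1 → 5
  4-2 → 2
  4-7 → 5 (borrow)
  0-3-1 → 4 (borrow)
  6-6-1 → 7 (borrow)
  7-5-1 → 1
  2-1 → 1
  7-4 → 3
  1-1 → 0

0o31174525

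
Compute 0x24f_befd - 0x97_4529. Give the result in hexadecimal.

Subtract column by column in base 16:
  d-9 → 4
  f-2 → d
  e-5 → 9
  b-4 → 7
  f-7 → 8
  4-9 → b (borrow)
  2-0-1 → 1

0x1b879d4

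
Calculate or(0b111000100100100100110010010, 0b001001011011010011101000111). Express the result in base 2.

0b111001111111110111111010111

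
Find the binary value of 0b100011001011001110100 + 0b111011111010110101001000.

0b1000000010100001110111100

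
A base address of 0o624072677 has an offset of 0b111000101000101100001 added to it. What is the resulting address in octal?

0b111000101000101100001 = 0o7050541 in octal.
Add column by column in base 8, right to left:
  7+1 = 0 carry 1
  7+4+1 = 4 carry 1
  6+5+1 = 4 carry 1
  2+0+1 = 3
  7+5 = 4 carry 1
  0+0+1 = 1
  4+7 = 3 carry 1
  2+0+1 = 3
  6+0 = 6

0o633143440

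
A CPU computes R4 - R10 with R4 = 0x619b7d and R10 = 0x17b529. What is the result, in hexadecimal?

0x49e654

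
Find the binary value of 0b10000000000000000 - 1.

0b1111111111111111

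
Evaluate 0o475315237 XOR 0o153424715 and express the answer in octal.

0o526731522

XOR each oct digit independently (no carries):
  4^1=5, 7^5=2, 5^3=6, 3^4=7, 1^2=3, 5^4=1, 2^7=5, 3^1=2, 7^5=2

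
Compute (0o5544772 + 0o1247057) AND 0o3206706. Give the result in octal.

0o3004000

Add column by column in base 8, right to left:
  2+7 = 1 carry 1
  7+5+1 = 5 carry 1
  7+0+1 = 0 carry 1
  4+7+1 = 4 carry 1
  4+4+1 = 1 carry 1
  5+2+1 = 0 carry 1
  5+1+1 = 7
Sum = 0o7014051; now AND with 0o3206706:
  7&3=3, 0&2=0, 1&0=0, 4&6=4, 0&7=0, 5&0=0, 1&6=0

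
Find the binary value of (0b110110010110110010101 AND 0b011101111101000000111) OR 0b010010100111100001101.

0b10110110111100001101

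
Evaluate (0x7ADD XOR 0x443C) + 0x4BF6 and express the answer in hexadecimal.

0x8AD7

First 0x7ADD XOR 0x443C = 0x3EE1.
Add column by column in base 16, right to left:
  1+6 = 7
  E+F = D carry 1
  E+B+1 = A carry 1
  3+4+1 = 8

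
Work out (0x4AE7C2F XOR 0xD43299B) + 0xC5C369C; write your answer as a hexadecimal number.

0x16498C50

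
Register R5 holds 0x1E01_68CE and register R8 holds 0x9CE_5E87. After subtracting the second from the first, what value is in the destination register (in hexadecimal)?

Subtract column by column in base 16:
  E-7 → 7
  C-8 → 4
  8-E → A (borrow)
  6-5-1 → 0
  1-E → 3 (borrow)
  0-C-1 → 3 (borrow)
  E-9-1 → 4
  1-0 → 1

0x14330A47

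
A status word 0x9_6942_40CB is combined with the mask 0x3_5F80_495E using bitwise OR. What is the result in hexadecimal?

OR each hex digit independently (no carries):
  9|3=B, 6|5=7, 9|F=F, 4|8=C, 2|0=2, 4|4=4, 0|9=9, C|5=D, B|E=F

0xB7FC249DF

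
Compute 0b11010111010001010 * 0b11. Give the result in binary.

0b1010000101110011110

Multiply each base-2 digit by 3, carrying:
  0×3 = 0 → write 0
  1×3 = 3 → write 1 carry 1
  0×3+1 = 1 → write 1
  1×3 = 3 → write 1 carry 1
  0×3+1 = 1 → write 1
  0×3 = 0 → write 0
  0×3 = 0 → write 0
  1×3 = 3 → write 1 carry 1
  0×3+1 = 1 → write 1
  1×3 = 3 → write 1 carry 1
  1×3+1 = 4 → write 0 carry 2
  1×3+2 = 5 → write 1 carry 2
  0×3+2 = 2 → write 0 carry 1
  1×3+1 = 4 → write 0 carry 2
  0×3+2 = 2 → write 0 carry 1
  1×3+1 = 4 → write 0 carry 2
  1×3+2 = 5 → write 1 carry 2
  remaining carry: 10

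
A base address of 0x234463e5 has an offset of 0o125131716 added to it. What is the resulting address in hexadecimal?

0x249917b3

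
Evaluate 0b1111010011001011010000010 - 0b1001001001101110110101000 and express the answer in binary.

0b110001001011100011011010

Subtract column by column in base 2:
  0-0 → 0
  1-0 → 1
  0-0 → 0
  0-1 → 1 (borrow)
  0-0-1 → 1 (borrow)
  0-1-1 → 0 (borrow)
  0-0-1 → 1 (borrow)
  1-1-1 → 1 (borrow)
  0-1-1 → 0 (borrow)
  1-0-1 → 0
  1-1 → 0
  0-1 → 1 (borrow)
  1-1-1 → 1 (borrow)
  0-0-1 → 1 (borrow)
  0-1-1 → 0 (borrow)
  1-1-1 → 1 (borrow)
  1-0-1 → 0
  0-0 → 0
  0-1 → 1 (borrow)
  1-0-1 → 0
  0-0 → 0
  1-1 → 0
  1-0 → 1
  1-0 → 1
  1-1 → 0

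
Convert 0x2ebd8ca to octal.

0o272754312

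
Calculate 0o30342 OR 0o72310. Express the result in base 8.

OR each oct digit independently (no carries):
  3|7=7, 0|2=2, 3|3=3, 4|1=5, 2|0=2

0o72352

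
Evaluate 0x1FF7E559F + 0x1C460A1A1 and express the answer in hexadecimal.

Add column by column in base 16, right to left:
  F+1 = 0 carry 1
  9+A+1 = 4 carry 1
  5+1+1 = 7
  5+A = F
  E+0 = E
  7+6 = D
  F+4 = 3 carry 1
  F+C+1 = C carry 1
  1+1+1 = 3

0x3C3DEF740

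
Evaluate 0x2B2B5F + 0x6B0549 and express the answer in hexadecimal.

0x9630A8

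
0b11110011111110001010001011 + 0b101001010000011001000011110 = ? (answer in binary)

Add column by column in base 2, right to left:
  1+0 = 1
  1+1 = 0 carry 1
  0+1+1 = 0 carry 1
  1+1+1 = 1 carry 1
  0+1+1 = 0 carry 1
  0+0+1 = 1
  0+0 = 0
  1+0 = 1
  0+0 = 0
  1+1 = 0 carry 1
  0+0+1 = 1
  0+0 = 0
  0+1 = 1
  1+1 = 0 carry 1
  1+0+1 = 0 carry 1
  1+0+1 = 0 carry 1
  1+0+1 = 0 carry 1
  1+0+1 = 0 carry 1
  1+0+1 = 0 carry 1
  1+1+1 = 1 carry 1
  0+0+1 = 1
  0+1 = 1
  1+0 = 1
  1+0 = 1
  1+1 = 0 carry 1
  1+0+1 = 0 carry 1
  0+1+1 = 0 carry 1
  final carry 1

0b1000111110000001010010101001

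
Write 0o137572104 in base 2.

0b1011111101111010001000100

Each octal digit is 3 bits: 1=001 3=011 7=111 5=101 7=111 2=010 1=001 0=000 4=100.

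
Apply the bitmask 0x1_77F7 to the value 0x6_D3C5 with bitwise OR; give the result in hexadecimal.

OR each hex digit independently (no carries):
  6|1=7, D|7=F, 3|7=7, C|F=F, 5|7=7

0x7F7F7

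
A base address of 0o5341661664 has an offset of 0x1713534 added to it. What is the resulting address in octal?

0x1713534 = 0o134232464 in octal.
Add column by column in base 8, right to left:
  4+4 = 0 carry 1
  6+6+1 = 5 carry 1
  6+4+1 = 3 carry 1
  1+2+1 = 4
  6+3 = 1 carry 1
  6+2+1 = 1 carry 1
  1+4+1 = 6
  4+3 = 7
  3+1 = 4
  5+0 = 5

0o5476114350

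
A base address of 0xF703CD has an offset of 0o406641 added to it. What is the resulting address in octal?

0o76210556

0xF703CD = 0o75601715 in octal.
Add column by column in base 8, right to left:
  5+1 = 6
  1+4 = 5
  7+6 = 5 carry 1
  1+6+1 = 0 carry 1
  0+0+1 = 1
  6+4 = 2 carry 1
  5+0+1 = 6
  7+0 = 7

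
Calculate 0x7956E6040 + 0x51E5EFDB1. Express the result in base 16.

0xCB3CD5DF1

Add column by column in base 16, right to left:
  0+1 = 1
  4+B = F
  0+D = D
  6+F = 5 carry 1
  E+E+1 = D carry 1
  6+5+1 = C
  5+E = 3 carry 1
  9+1+1 = B
  7+5 = C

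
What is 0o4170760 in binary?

0b100001111000111110000

Each octal digit is 3 bits: 4=100 1=001 7=111 0=000 7=111 6=110 0=000.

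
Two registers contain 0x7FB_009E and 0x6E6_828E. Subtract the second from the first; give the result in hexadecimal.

Subtract column by column in base 16:
  E-E → 0
  9-8 → 1
  0-2 → E (borrow)
  0-8-1 → 7 (borrow)
  B-6-1 → 4
  F-E → 1
  7-6 → 1

0x1147E10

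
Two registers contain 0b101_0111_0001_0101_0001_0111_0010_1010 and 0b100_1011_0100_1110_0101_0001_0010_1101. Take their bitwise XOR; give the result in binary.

XOR bit by bit (1 where the bits differ):
  1010111000101010001011100101010
^ 1001011010011100101000100101101
= 0011100010110110100011000000111

0b0011100010110110100011000000111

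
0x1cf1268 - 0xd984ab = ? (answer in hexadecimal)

0xf58dbd

Subtract column by column in base 16:
  8-b → d (borrow)
  6-a-1 → b (borrow)
  2-4-1 → d (borrow)
  1-8-1 → 8 (borrow)
  f-9-1 → 5
  c-d → f (borrow)
  1-0-1 → 0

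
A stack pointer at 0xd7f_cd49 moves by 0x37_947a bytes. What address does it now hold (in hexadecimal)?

0xdb761c3

Add column by column in base 16, right to left:
  9+a = 3 carry 1
  4+7+1 = c
  d+4 = 1 carry 1
  c+9+1 = 6 carry 1
  f+7+1 = 7 carry 1
  7+3+1 = b
  d+0 = d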